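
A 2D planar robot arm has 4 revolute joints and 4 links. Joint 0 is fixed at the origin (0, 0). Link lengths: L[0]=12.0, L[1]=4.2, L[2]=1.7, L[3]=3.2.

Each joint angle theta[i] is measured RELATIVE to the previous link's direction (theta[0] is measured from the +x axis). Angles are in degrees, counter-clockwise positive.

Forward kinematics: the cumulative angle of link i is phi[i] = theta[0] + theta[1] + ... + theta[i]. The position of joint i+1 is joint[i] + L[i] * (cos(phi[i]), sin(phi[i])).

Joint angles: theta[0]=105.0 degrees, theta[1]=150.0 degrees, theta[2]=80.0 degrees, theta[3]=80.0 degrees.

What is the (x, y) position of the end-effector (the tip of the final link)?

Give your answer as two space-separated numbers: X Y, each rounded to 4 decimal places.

joint[0] = (0.0000, 0.0000)  (base)
link 0: phi[0] = 105 = 105 deg
  cos(105 deg) = -0.2588, sin(105 deg) = 0.9659
  joint[1] = (0.0000, 0.0000) + 12 * (-0.2588, 0.9659) = (0.0000 + -3.1058, 0.0000 + 11.5911) = (-3.1058, 11.5911)
link 1: phi[1] = 105 + 150 = 255 deg
  cos(255 deg) = -0.2588, sin(255 deg) = -0.9659
  joint[2] = (-3.1058, 11.5911) + 4.2 * (-0.2588, -0.9659) = (-3.1058 + -1.0870, 11.5911 + -4.0569) = (-4.1929, 7.5342)
link 2: phi[2] = 105 + 150 + 80 = 335 deg
  cos(335 deg) = 0.9063, sin(335 deg) = -0.4226
  joint[3] = (-4.1929, 7.5342) + 1.7 * (0.9063, -0.4226) = (-4.1929 + 1.5407, 7.5342 + -0.7185) = (-2.6521, 6.8158)
link 3: phi[3] = 105 + 150 + 80 + 80 = 415 deg
  cos(415 deg) = 0.5736, sin(415 deg) = 0.8192
  joint[4] = (-2.6521, 6.8158) + 3.2 * (0.5736, 0.8192) = (-2.6521 + 1.8354, 6.8158 + 2.6213) = (-0.8167, 9.4371)
End effector: (-0.8167, 9.4371)

Answer: -0.8167 9.4371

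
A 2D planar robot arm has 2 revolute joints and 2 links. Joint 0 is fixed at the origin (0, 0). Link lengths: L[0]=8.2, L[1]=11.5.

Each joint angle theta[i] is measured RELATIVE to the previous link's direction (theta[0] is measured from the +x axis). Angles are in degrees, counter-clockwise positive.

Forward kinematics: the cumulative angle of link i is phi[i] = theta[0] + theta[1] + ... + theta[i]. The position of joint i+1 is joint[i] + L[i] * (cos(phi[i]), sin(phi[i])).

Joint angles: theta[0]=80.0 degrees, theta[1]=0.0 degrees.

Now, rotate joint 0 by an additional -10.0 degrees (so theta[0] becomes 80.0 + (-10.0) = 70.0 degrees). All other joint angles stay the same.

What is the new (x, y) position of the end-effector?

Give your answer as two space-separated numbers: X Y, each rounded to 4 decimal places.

joint[0] = (0.0000, 0.0000)  (base)
link 0: phi[0] = 70 = 70 deg
  cos(70 deg) = 0.3420, sin(70 deg) = 0.9397
  joint[1] = (0.0000, 0.0000) + 8.2 * (0.3420, 0.9397) = (0.0000 + 2.8046, 0.0000 + 7.7055) = (2.8046, 7.7055)
link 1: phi[1] = 70 + 0 = 70 deg
  cos(70 deg) = 0.3420, sin(70 deg) = 0.9397
  joint[2] = (2.8046, 7.7055) + 11.5 * (0.3420, 0.9397) = (2.8046 + 3.9332, 7.7055 + 10.8065) = (6.7378, 18.5119)
End effector: (6.7378, 18.5119)

Answer: 6.7378 18.5119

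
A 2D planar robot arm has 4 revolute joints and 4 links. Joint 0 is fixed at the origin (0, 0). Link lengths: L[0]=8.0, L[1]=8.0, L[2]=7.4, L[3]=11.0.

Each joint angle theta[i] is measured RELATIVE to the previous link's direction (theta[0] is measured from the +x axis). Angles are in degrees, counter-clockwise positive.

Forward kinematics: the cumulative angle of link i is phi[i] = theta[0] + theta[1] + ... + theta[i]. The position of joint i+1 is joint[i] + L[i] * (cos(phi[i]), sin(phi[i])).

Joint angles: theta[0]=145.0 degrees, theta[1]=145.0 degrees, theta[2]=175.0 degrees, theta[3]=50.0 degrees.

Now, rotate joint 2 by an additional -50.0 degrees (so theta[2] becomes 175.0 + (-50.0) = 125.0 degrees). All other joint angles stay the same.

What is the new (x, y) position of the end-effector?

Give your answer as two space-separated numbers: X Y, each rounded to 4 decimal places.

joint[0] = (0.0000, 0.0000)  (base)
link 0: phi[0] = 145 = 145 deg
  cos(145 deg) = -0.8192, sin(145 deg) = 0.5736
  joint[1] = (0.0000, 0.0000) + 8 * (-0.8192, 0.5736) = (0.0000 + -6.5532, 0.0000 + 4.5886) = (-6.5532, 4.5886)
link 1: phi[1] = 145 + 145 = 290 deg
  cos(290 deg) = 0.3420, sin(290 deg) = -0.9397
  joint[2] = (-6.5532, 4.5886) + 8 * (0.3420, -0.9397) = (-6.5532 + 2.7362, 4.5886 + -7.5175) = (-3.8171, -2.9289)
link 2: phi[2] = 145 + 145 + 125 = 415 deg
  cos(415 deg) = 0.5736, sin(415 deg) = 0.8192
  joint[3] = (-3.8171, -2.9289) + 7.4 * (0.5736, 0.8192) = (-3.8171 + 4.2445, -2.9289 + 6.0617) = (0.4274, 3.1328)
link 3: phi[3] = 145 + 145 + 125 + 50 = 465 deg
  cos(465 deg) = -0.2588, sin(465 deg) = 0.9659
  joint[4] = (0.4274, 3.1328) + 11 * (-0.2588, 0.9659) = (0.4274 + -2.8470, 3.1328 + 10.6252) = (-2.4196, 13.7580)
End effector: (-2.4196, 13.7580)

Answer: -2.4196 13.7580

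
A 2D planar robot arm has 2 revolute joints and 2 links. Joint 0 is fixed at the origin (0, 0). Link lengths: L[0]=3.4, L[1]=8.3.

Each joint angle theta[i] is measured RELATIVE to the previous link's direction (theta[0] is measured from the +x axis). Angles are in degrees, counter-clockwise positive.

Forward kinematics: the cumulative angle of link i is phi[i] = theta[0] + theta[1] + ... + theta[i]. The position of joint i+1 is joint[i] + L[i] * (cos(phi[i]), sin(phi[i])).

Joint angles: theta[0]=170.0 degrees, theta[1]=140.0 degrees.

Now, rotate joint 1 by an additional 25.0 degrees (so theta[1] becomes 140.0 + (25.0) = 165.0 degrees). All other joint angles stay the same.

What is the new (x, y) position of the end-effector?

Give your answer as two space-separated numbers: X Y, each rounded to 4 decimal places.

joint[0] = (0.0000, 0.0000)  (base)
link 0: phi[0] = 170 = 170 deg
  cos(170 deg) = -0.9848, sin(170 deg) = 0.1736
  joint[1] = (0.0000, 0.0000) + 3.4 * (-0.9848, 0.1736) = (0.0000 + -3.3483, 0.0000 + 0.5904) = (-3.3483, 0.5904)
link 1: phi[1] = 170 + 165 = 335 deg
  cos(335 deg) = 0.9063, sin(335 deg) = -0.4226
  joint[2] = (-3.3483, 0.5904) + 8.3 * (0.9063, -0.4226) = (-3.3483 + 7.5224, 0.5904 + -3.5077) = (4.1740, -2.9173)
End effector: (4.1740, -2.9173)

Answer: 4.1740 -2.9173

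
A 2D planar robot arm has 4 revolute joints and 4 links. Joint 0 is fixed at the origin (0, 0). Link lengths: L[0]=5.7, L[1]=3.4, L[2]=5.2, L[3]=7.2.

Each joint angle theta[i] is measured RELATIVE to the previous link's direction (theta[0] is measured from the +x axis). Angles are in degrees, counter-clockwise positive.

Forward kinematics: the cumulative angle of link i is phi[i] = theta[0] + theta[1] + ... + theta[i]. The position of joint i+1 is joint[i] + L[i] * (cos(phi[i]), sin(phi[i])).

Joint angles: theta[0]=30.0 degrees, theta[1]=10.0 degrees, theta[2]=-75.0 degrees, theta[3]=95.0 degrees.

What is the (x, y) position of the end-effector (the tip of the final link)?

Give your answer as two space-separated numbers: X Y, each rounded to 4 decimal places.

joint[0] = (0.0000, 0.0000)  (base)
link 0: phi[0] = 30 = 30 deg
  cos(30 deg) = 0.8660, sin(30 deg) = 0.5000
  joint[1] = (0.0000, 0.0000) + 5.7 * (0.8660, 0.5000) = (0.0000 + 4.9363, 0.0000 + 2.8500) = (4.9363, 2.8500)
link 1: phi[1] = 30 + 10 = 40 deg
  cos(40 deg) = 0.7660, sin(40 deg) = 0.6428
  joint[2] = (4.9363, 2.8500) + 3.4 * (0.7660, 0.6428) = (4.9363 + 2.6046, 2.8500 + 2.1855) = (7.5409, 5.0355)
link 2: phi[2] = 30 + 10 + -75 = -35 deg
  cos(-35 deg) = 0.8192, sin(-35 deg) = -0.5736
  joint[3] = (7.5409, 5.0355) + 5.2 * (0.8192, -0.5736) = (7.5409 + 4.2596, 5.0355 + -2.9826) = (11.8005, 2.0529)
link 3: phi[3] = 30 + 10 + -75 + 95 = 60 deg
  cos(60 deg) = 0.5000, sin(60 deg) = 0.8660
  joint[4] = (11.8005, 2.0529) + 7.2 * (0.5000, 0.8660) = (11.8005 + 3.6000, 2.0529 + 6.2354) = (15.4005, 8.2883)
End effector: (15.4005, 8.2883)

Answer: 15.4005 8.2883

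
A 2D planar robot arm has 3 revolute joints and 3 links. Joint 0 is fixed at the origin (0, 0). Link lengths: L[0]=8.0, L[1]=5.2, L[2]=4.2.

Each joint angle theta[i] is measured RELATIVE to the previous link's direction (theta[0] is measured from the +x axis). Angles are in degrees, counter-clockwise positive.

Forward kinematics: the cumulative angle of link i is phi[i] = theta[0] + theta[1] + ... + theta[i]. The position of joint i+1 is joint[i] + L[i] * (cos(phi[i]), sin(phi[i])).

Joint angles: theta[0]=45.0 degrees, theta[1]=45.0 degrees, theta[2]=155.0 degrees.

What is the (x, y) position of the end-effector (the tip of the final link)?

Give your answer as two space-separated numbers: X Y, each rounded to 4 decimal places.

Answer: 3.8819 7.0504

Derivation:
joint[0] = (0.0000, 0.0000)  (base)
link 0: phi[0] = 45 = 45 deg
  cos(45 deg) = 0.7071, sin(45 deg) = 0.7071
  joint[1] = (0.0000, 0.0000) + 8 * (0.7071, 0.7071) = (0.0000 + 5.6569, 0.0000 + 5.6569) = (5.6569, 5.6569)
link 1: phi[1] = 45 + 45 = 90 deg
  cos(90 deg) = 0.0000, sin(90 deg) = 1.0000
  joint[2] = (5.6569, 5.6569) + 5.2 * (0.0000, 1.0000) = (5.6569 + 0.0000, 5.6569 + 5.2000) = (5.6569, 10.8569)
link 2: phi[2] = 45 + 45 + 155 = 245 deg
  cos(245 deg) = -0.4226, sin(245 deg) = -0.9063
  joint[3] = (5.6569, 10.8569) + 4.2 * (-0.4226, -0.9063) = (5.6569 + -1.7750, 10.8569 + -3.8065) = (3.8819, 7.0504)
End effector: (3.8819, 7.0504)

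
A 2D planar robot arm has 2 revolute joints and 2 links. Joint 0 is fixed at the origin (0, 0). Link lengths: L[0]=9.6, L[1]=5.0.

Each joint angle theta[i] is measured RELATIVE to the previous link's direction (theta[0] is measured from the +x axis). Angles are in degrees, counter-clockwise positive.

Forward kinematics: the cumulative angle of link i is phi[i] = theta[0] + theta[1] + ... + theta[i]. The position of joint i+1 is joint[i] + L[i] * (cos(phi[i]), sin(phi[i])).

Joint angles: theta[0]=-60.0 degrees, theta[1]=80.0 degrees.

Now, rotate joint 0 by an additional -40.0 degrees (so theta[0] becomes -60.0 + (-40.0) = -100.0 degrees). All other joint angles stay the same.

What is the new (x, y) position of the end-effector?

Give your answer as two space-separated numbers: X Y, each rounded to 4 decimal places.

Answer: 3.0314 -11.1643

Derivation:
joint[0] = (0.0000, 0.0000)  (base)
link 0: phi[0] = -100 = -100 deg
  cos(-100 deg) = -0.1736, sin(-100 deg) = -0.9848
  joint[1] = (0.0000, 0.0000) + 9.6 * (-0.1736, -0.9848) = (0.0000 + -1.6670, 0.0000 + -9.4542) = (-1.6670, -9.4542)
link 1: phi[1] = -100 + 80 = -20 deg
  cos(-20 deg) = 0.9397, sin(-20 deg) = -0.3420
  joint[2] = (-1.6670, -9.4542) + 5 * (0.9397, -0.3420) = (-1.6670 + 4.6985, -9.4542 + -1.7101) = (3.0314, -11.1643)
End effector: (3.0314, -11.1643)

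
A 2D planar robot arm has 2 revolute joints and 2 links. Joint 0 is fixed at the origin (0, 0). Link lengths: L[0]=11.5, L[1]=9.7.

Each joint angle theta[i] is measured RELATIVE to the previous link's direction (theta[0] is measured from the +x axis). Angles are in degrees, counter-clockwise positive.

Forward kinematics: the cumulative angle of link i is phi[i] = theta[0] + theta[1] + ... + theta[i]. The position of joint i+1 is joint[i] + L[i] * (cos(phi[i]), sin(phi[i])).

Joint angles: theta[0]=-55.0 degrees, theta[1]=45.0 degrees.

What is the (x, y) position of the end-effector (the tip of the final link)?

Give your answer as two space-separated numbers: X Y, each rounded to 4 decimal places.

Answer: 16.1488 -11.1046

Derivation:
joint[0] = (0.0000, 0.0000)  (base)
link 0: phi[0] = -55 = -55 deg
  cos(-55 deg) = 0.5736, sin(-55 deg) = -0.8192
  joint[1] = (0.0000, 0.0000) + 11.5 * (0.5736, -0.8192) = (0.0000 + 6.5961, 0.0000 + -9.4202) = (6.5961, -9.4202)
link 1: phi[1] = -55 + 45 = -10 deg
  cos(-10 deg) = 0.9848, sin(-10 deg) = -0.1736
  joint[2] = (6.5961, -9.4202) + 9.7 * (0.9848, -0.1736) = (6.5961 + 9.5526, -9.4202 + -1.6844) = (16.1488, -11.1046)
End effector: (16.1488, -11.1046)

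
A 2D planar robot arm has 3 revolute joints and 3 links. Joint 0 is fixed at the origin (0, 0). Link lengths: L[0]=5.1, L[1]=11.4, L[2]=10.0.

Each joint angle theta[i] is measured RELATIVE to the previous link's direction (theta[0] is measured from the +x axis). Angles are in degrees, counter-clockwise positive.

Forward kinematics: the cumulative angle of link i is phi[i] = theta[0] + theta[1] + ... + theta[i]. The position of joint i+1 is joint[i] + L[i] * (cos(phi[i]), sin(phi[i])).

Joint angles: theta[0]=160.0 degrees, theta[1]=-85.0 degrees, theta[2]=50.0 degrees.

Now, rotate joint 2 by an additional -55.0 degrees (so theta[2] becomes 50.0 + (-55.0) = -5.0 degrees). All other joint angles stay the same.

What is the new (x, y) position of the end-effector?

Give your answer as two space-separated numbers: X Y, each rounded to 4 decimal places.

joint[0] = (0.0000, 0.0000)  (base)
link 0: phi[0] = 160 = 160 deg
  cos(160 deg) = -0.9397, sin(160 deg) = 0.3420
  joint[1] = (0.0000, 0.0000) + 5.1 * (-0.9397, 0.3420) = (0.0000 + -4.7924, 0.0000 + 1.7443) = (-4.7924, 1.7443)
link 1: phi[1] = 160 + -85 = 75 deg
  cos(75 deg) = 0.2588, sin(75 deg) = 0.9659
  joint[2] = (-4.7924, 1.7443) + 11.4 * (0.2588, 0.9659) = (-4.7924 + 2.9505, 1.7443 + 11.0116) = (-1.8419, 12.7559)
link 2: phi[2] = 160 + -85 + -5 = 70 deg
  cos(70 deg) = 0.3420, sin(70 deg) = 0.9397
  joint[3] = (-1.8419, 12.7559) + 10 * (0.3420, 0.9397) = (-1.8419 + 3.4202, 12.7559 + 9.3969) = (1.5783, 22.1528)
End effector: (1.5783, 22.1528)

Answer: 1.5783 22.1528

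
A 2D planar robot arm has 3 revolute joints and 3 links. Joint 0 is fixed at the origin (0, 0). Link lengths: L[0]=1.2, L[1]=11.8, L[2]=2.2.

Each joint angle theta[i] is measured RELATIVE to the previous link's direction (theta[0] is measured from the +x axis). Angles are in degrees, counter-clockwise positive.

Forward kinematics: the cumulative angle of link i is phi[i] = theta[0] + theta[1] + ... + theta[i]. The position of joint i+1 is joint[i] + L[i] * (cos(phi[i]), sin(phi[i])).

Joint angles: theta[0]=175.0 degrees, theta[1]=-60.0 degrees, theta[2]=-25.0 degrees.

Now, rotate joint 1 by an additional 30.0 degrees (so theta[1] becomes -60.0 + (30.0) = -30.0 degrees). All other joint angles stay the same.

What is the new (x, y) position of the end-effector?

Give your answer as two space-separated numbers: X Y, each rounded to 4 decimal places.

Answer: -11.9614 8.7780

Derivation:
joint[0] = (0.0000, 0.0000)  (base)
link 0: phi[0] = 175 = 175 deg
  cos(175 deg) = -0.9962, sin(175 deg) = 0.0872
  joint[1] = (0.0000, 0.0000) + 1.2 * (-0.9962, 0.0872) = (0.0000 + -1.1954, 0.0000 + 0.1046) = (-1.1954, 0.1046)
link 1: phi[1] = 175 + -30 = 145 deg
  cos(145 deg) = -0.8192, sin(145 deg) = 0.5736
  joint[2] = (-1.1954, 0.1046) + 11.8 * (-0.8192, 0.5736) = (-1.1954 + -9.6660, 0.1046 + 6.7682) = (-10.8614, 6.8728)
link 2: phi[2] = 175 + -30 + -25 = 120 deg
  cos(120 deg) = -0.5000, sin(120 deg) = 0.8660
  joint[3] = (-10.8614, 6.8728) + 2.2 * (-0.5000, 0.8660) = (-10.8614 + -1.1000, 6.8728 + 1.9053) = (-11.9614, 8.7780)
End effector: (-11.9614, 8.7780)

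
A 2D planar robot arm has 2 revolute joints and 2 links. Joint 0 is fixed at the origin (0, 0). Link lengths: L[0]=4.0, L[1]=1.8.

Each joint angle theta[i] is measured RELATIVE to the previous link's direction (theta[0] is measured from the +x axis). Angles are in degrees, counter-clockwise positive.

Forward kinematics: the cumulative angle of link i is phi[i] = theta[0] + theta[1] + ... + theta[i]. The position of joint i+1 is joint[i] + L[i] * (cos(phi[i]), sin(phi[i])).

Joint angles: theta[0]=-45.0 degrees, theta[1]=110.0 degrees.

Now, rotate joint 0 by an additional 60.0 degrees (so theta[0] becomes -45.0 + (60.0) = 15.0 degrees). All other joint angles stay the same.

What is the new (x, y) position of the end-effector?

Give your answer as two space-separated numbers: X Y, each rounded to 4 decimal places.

Answer: 2.8313 2.5097

Derivation:
joint[0] = (0.0000, 0.0000)  (base)
link 0: phi[0] = 15 = 15 deg
  cos(15 deg) = 0.9659, sin(15 deg) = 0.2588
  joint[1] = (0.0000, 0.0000) + 4 * (0.9659, 0.2588) = (0.0000 + 3.8637, 0.0000 + 1.0353) = (3.8637, 1.0353)
link 1: phi[1] = 15 + 110 = 125 deg
  cos(125 deg) = -0.5736, sin(125 deg) = 0.8192
  joint[2] = (3.8637, 1.0353) + 1.8 * (-0.5736, 0.8192) = (3.8637 + -1.0324, 1.0353 + 1.4745) = (2.8313, 2.5097)
End effector: (2.8313, 2.5097)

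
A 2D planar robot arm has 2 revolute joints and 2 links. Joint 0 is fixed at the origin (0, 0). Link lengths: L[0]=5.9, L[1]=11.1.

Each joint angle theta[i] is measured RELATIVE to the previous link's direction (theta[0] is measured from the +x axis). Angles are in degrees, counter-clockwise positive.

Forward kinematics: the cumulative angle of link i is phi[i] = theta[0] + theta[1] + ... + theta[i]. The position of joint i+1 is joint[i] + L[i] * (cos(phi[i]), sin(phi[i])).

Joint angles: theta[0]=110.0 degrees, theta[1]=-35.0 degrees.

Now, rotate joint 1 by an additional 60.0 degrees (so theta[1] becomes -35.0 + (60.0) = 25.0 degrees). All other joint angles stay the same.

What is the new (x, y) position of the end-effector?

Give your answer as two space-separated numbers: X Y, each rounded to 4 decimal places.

Answer: -9.8668 13.3931

Derivation:
joint[0] = (0.0000, 0.0000)  (base)
link 0: phi[0] = 110 = 110 deg
  cos(110 deg) = -0.3420, sin(110 deg) = 0.9397
  joint[1] = (0.0000, 0.0000) + 5.9 * (-0.3420, 0.9397) = (0.0000 + -2.0179, 0.0000 + 5.5442) = (-2.0179, 5.5442)
link 1: phi[1] = 110 + 25 = 135 deg
  cos(135 deg) = -0.7071, sin(135 deg) = 0.7071
  joint[2] = (-2.0179, 5.5442) + 11.1 * (-0.7071, 0.7071) = (-2.0179 + -7.8489, 5.5442 + 7.8489) = (-9.8668, 13.3931)
End effector: (-9.8668, 13.3931)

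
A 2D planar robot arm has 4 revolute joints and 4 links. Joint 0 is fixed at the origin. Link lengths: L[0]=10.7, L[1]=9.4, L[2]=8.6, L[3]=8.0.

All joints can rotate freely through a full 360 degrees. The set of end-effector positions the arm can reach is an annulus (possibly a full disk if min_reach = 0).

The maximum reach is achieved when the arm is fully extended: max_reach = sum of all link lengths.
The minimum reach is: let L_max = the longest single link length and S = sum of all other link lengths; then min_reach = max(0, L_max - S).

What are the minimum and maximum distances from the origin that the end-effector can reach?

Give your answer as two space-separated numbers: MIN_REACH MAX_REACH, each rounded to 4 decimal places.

Link lengths: [10.7, 9.4, 8.6, 8.0]
max_reach = 10.7 + 9.4 + 8.6 + 8 = 36.7
L_max = max([10.7, 9.4, 8.6, 8.0]) = 10.7
S (sum of others) = 36.7 - 10.7 = 26
min_reach = max(0, 10.7 - 26) = max(0, -15.3) = 0

Answer: 0.0000 36.7000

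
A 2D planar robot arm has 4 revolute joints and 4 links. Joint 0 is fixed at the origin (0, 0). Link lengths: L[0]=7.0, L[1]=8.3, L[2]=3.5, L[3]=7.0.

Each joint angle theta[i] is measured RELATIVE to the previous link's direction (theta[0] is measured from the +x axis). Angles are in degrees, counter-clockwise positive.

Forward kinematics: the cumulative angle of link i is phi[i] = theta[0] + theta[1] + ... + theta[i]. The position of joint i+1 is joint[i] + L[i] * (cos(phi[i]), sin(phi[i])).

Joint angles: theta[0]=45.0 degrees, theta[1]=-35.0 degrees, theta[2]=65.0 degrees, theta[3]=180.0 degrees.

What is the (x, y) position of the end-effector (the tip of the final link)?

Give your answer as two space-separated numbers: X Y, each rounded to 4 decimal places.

Answer: 12.2178 3.0103

Derivation:
joint[0] = (0.0000, 0.0000)  (base)
link 0: phi[0] = 45 = 45 deg
  cos(45 deg) = 0.7071, sin(45 deg) = 0.7071
  joint[1] = (0.0000, 0.0000) + 7 * (0.7071, 0.7071) = (0.0000 + 4.9497, 0.0000 + 4.9497) = (4.9497, 4.9497)
link 1: phi[1] = 45 + -35 = 10 deg
  cos(10 deg) = 0.9848, sin(10 deg) = 0.1736
  joint[2] = (4.9497, 4.9497) + 8.3 * (0.9848, 0.1736) = (4.9497 + 8.1739, 4.9497 + 1.4413) = (13.1237, 6.3910)
link 2: phi[2] = 45 + -35 + 65 = 75 deg
  cos(75 deg) = 0.2588, sin(75 deg) = 0.9659
  joint[3] = (13.1237, 6.3910) + 3.5 * (0.2588, 0.9659) = (13.1237 + 0.9059, 6.3910 + 3.3807) = (14.0295, 9.7718)
link 3: phi[3] = 45 + -35 + 65 + 180 = 255 deg
  cos(255 deg) = -0.2588, sin(255 deg) = -0.9659
  joint[4] = (14.0295, 9.7718) + 7 * (-0.2588, -0.9659) = (14.0295 + -1.8117, 9.7718 + -6.7615) = (12.2178, 3.0103)
End effector: (12.2178, 3.0103)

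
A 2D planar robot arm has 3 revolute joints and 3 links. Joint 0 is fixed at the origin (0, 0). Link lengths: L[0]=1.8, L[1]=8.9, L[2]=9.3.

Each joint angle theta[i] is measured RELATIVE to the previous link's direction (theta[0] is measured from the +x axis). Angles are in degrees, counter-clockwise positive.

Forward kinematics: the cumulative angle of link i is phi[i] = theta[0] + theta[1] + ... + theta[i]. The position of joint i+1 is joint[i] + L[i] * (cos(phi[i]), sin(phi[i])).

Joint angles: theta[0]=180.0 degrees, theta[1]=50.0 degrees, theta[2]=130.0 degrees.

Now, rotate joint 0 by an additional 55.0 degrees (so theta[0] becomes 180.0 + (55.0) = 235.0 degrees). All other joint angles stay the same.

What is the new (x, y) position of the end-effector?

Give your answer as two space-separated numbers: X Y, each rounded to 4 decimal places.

joint[0] = (0.0000, 0.0000)  (base)
link 0: phi[0] = 235 = 235 deg
  cos(235 deg) = -0.5736, sin(235 deg) = -0.8192
  joint[1] = (0.0000, 0.0000) + 1.8 * (-0.5736, -0.8192) = (0.0000 + -1.0324, 0.0000 + -1.4745) = (-1.0324, -1.4745)
link 1: phi[1] = 235 + 50 = 285 deg
  cos(285 deg) = 0.2588, sin(285 deg) = -0.9659
  joint[2] = (-1.0324, -1.4745) + 8.9 * (0.2588, -0.9659) = (-1.0324 + 2.3035, -1.4745 + -8.5967) = (1.2711, -10.0712)
link 2: phi[2] = 235 + 50 + 130 = 415 deg
  cos(415 deg) = 0.5736, sin(415 deg) = 0.8192
  joint[3] = (1.2711, -10.0712) + 9.3 * (0.5736, 0.8192) = (1.2711 + 5.3343, -10.0712 + 7.6181) = (6.6053, -2.4531)
End effector: (6.6053, -2.4531)

Answer: 6.6053 -2.4531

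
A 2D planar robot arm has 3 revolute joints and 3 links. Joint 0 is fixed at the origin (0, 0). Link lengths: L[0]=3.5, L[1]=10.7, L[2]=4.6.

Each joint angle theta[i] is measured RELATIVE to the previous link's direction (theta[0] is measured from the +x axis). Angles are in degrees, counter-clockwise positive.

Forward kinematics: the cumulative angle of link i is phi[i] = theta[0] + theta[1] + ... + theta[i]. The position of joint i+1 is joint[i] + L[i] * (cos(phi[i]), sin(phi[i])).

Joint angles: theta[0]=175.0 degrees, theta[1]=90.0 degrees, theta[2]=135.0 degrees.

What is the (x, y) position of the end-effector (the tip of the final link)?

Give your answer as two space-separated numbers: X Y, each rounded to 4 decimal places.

joint[0] = (0.0000, 0.0000)  (base)
link 0: phi[0] = 175 = 175 deg
  cos(175 deg) = -0.9962, sin(175 deg) = 0.0872
  joint[1] = (0.0000, 0.0000) + 3.5 * (-0.9962, 0.0872) = (0.0000 + -3.4867, 0.0000 + 0.3050) = (-3.4867, 0.3050)
link 1: phi[1] = 175 + 90 = 265 deg
  cos(265 deg) = -0.0872, sin(265 deg) = -0.9962
  joint[2] = (-3.4867, 0.3050) + 10.7 * (-0.0872, -0.9962) = (-3.4867 + -0.9326, 0.3050 + -10.6593) = (-4.4192, -10.3542)
link 2: phi[2] = 175 + 90 + 135 = 400 deg
  cos(400 deg) = 0.7660, sin(400 deg) = 0.6428
  joint[3] = (-4.4192, -10.3542) + 4.6 * (0.7660, 0.6428) = (-4.4192 + 3.5238, -10.3542 + 2.9568) = (-0.8954, -7.3974)
End effector: (-0.8954, -7.3974)

Answer: -0.8954 -7.3974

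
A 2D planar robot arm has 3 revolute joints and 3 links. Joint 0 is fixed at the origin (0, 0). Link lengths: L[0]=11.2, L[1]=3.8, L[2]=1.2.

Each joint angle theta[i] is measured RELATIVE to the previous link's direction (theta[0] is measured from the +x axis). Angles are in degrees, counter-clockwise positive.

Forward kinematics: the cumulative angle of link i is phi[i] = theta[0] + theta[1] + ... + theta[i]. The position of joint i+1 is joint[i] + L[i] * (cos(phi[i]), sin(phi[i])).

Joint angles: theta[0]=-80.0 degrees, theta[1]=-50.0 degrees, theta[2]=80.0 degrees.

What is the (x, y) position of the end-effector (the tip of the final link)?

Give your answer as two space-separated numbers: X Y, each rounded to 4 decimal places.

Answer: 0.2736 -14.8601

Derivation:
joint[0] = (0.0000, 0.0000)  (base)
link 0: phi[0] = -80 = -80 deg
  cos(-80 deg) = 0.1736, sin(-80 deg) = -0.9848
  joint[1] = (0.0000, 0.0000) + 11.2 * (0.1736, -0.9848) = (0.0000 + 1.9449, 0.0000 + -11.0298) = (1.9449, -11.0298)
link 1: phi[1] = -80 + -50 = -130 deg
  cos(-130 deg) = -0.6428, sin(-130 deg) = -0.7660
  joint[2] = (1.9449, -11.0298) + 3.8 * (-0.6428, -0.7660) = (1.9449 + -2.4426, -11.0298 + -2.9110) = (-0.4977, -13.9408)
link 2: phi[2] = -80 + -50 + 80 = -50 deg
  cos(-50 deg) = 0.6428, sin(-50 deg) = -0.7660
  joint[3] = (-0.4977, -13.9408) + 1.2 * (0.6428, -0.7660) = (-0.4977 + 0.7713, -13.9408 + -0.9193) = (0.2736, -14.8601)
End effector: (0.2736, -14.8601)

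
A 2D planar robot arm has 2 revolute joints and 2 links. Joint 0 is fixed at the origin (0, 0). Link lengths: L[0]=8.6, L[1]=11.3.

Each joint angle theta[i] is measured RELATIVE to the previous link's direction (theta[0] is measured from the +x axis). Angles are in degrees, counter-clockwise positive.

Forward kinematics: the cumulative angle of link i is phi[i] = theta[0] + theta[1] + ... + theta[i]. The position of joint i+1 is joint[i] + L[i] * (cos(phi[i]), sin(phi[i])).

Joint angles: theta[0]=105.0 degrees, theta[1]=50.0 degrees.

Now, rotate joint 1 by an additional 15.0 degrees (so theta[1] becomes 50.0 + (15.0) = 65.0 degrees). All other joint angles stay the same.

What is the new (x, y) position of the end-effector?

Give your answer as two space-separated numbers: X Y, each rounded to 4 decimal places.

joint[0] = (0.0000, 0.0000)  (base)
link 0: phi[0] = 105 = 105 deg
  cos(105 deg) = -0.2588, sin(105 deg) = 0.9659
  joint[1] = (0.0000, 0.0000) + 8.6 * (-0.2588, 0.9659) = (0.0000 + -2.2258, 0.0000 + 8.3070) = (-2.2258, 8.3070)
link 1: phi[1] = 105 + 65 = 170 deg
  cos(170 deg) = -0.9848, sin(170 deg) = 0.1736
  joint[2] = (-2.2258, 8.3070) + 11.3 * (-0.9848, 0.1736) = (-2.2258 + -11.1283, 8.3070 + 1.9622) = (-13.3542, 10.2692)
End effector: (-13.3542, 10.2692)

Answer: -13.3542 10.2692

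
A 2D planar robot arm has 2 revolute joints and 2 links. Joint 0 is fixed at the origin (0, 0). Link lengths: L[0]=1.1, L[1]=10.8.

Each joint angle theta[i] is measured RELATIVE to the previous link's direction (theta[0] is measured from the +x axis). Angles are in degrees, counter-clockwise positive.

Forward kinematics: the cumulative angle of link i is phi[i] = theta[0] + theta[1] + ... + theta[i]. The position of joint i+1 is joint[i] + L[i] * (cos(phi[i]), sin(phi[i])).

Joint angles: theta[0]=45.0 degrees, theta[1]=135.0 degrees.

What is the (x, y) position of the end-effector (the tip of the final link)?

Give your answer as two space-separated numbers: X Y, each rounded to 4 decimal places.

joint[0] = (0.0000, 0.0000)  (base)
link 0: phi[0] = 45 = 45 deg
  cos(45 deg) = 0.7071, sin(45 deg) = 0.7071
  joint[1] = (0.0000, 0.0000) + 1.1 * (0.7071, 0.7071) = (0.0000 + 0.7778, 0.0000 + 0.7778) = (0.7778, 0.7778)
link 1: phi[1] = 45 + 135 = 180 deg
  cos(180 deg) = -1.0000, sin(180 deg) = 0.0000
  joint[2] = (0.7778, 0.7778) + 10.8 * (-1.0000, 0.0000) = (0.7778 + -10.8000, 0.7778 + 0.0000) = (-10.0222, 0.7778)
End effector: (-10.0222, 0.7778)

Answer: -10.0222 0.7778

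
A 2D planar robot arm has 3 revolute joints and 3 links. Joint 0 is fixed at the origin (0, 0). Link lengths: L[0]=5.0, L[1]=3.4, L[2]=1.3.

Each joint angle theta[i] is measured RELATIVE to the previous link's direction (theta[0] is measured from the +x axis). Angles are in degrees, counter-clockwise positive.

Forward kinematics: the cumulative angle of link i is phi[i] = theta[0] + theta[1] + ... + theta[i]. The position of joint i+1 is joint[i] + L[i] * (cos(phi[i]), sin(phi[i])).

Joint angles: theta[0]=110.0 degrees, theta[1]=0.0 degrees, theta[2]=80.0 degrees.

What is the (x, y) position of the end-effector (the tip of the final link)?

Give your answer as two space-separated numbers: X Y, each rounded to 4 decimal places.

joint[0] = (0.0000, 0.0000)  (base)
link 0: phi[0] = 110 = 110 deg
  cos(110 deg) = -0.3420, sin(110 deg) = 0.9397
  joint[1] = (0.0000, 0.0000) + 5 * (-0.3420, 0.9397) = (0.0000 + -1.7101, 0.0000 + 4.6985) = (-1.7101, 4.6985)
link 1: phi[1] = 110 + 0 = 110 deg
  cos(110 deg) = -0.3420, sin(110 deg) = 0.9397
  joint[2] = (-1.7101, 4.6985) + 3.4 * (-0.3420, 0.9397) = (-1.7101 + -1.1629, 4.6985 + 3.1950) = (-2.8730, 7.8934)
link 2: phi[2] = 110 + 0 + 80 = 190 deg
  cos(190 deg) = -0.9848, sin(190 deg) = -0.1736
  joint[3] = (-2.8730, 7.8934) + 1.3 * (-0.9848, -0.1736) = (-2.8730 + -1.2803, 7.8934 + -0.2257) = (-4.1532, 7.6677)
End effector: (-4.1532, 7.6677)

Answer: -4.1532 7.6677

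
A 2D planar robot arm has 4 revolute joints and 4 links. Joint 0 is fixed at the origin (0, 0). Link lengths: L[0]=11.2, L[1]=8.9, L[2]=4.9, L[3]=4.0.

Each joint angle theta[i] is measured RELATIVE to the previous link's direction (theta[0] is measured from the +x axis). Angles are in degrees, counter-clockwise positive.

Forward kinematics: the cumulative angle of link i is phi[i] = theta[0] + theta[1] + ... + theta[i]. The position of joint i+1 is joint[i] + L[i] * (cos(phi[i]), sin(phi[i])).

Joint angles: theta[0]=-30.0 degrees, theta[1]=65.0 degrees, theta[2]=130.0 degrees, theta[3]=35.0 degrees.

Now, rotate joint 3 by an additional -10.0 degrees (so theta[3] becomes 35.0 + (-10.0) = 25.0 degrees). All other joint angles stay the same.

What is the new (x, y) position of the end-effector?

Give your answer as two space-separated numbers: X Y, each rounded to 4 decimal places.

joint[0] = (0.0000, 0.0000)  (base)
link 0: phi[0] = -30 = -30 deg
  cos(-30 deg) = 0.8660, sin(-30 deg) = -0.5000
  joint[1] = (0.0000, 0.0000) + 11.2 * (0.8660, -0.5000) = (0.0000 + 9.6995, 0.0000 + -5.6000) = (9.6995, -5.6000)
link 1: phi[1] = -30 + 65 = 35 deg
  cos(35 deg) = 0.8192, sin(35 deg) = 0.5736
  joint[2] = (9.6995, -5.6000) + 8.9 * (0.8192, 0.5736) = (9.6995 + 7.2905, -5.6000 + 5.1048) = (16.9899, -0.4952)
link 2: phi[2] = -30 + 65 + 130 = 165 deg
  cos(165 deg) = -0.9659, sin(165 deg) = 0.2588
  joint[3] = (16.9899, -0.4952) + 4.9 * (-0.9659, 0.2588) = (16.9899 + -4.7330, -0.4952 + 1.2682) = (12.2569, 0.7730)
link 3: phi[3] = -30 + 65 + 130 + 25 = 190 deg
  cos(190 deg) = -0.9848, sin(190 deg) = -0.1736
  joint[4] = (12.2569, 0.7730) + 4 * (-0.9848, -0.1736) = (12.2569 + -3.9392, 0.7730 + -0.6946) = (8.3177, 0.0785)
End effector: (8.3177, 0.0785)

Answer: 8.3177 0.0785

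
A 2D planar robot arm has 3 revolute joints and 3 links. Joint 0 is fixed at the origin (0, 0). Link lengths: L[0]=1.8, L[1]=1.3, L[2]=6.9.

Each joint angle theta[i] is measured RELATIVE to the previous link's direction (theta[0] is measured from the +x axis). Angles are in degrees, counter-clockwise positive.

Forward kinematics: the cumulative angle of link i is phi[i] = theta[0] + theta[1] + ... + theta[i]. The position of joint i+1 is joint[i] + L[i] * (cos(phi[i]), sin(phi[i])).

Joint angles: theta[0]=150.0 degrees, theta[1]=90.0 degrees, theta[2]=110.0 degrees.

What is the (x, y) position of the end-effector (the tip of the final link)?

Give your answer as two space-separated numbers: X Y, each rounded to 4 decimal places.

joint[0] = (0.0000, 0.0000)  (base)
link 0: phi[0] = 150 = 150 deg
  cos(150 deg) = -0.8660, sin(150 deg) = 0.5000
  joint[1] = (0.0000, 0.0000) + 1.8 * (-0.8660, 0.5000) = (0.0000 + -1.5588, 0.0000 + 0.9000) = (-1.5588, 0.9000)
link 1: phi[1] = 150 + 90 = 240 deg
  cos(240 deg) = -0.5000, sin(240 deg) = -0.8660
  joint[2] = (-1.5588, 0.9000) + 1.3 * (-0.5000, -0.8660) = (-1.5588 + -0.6500, 0.9000 + -1.1258) = (-2.2088, -0.2258)
link 2: phi[2] = 150 + 90 + 110 = 350 deg
  cos(350 deg) = 0.9848, sin(350 deg) = -0.1736
  joint[3] = (-2.2088, -0.2258) + 6.9 * (0.9848, -0.1736) = (-2.2088 + 6.7952, -0.2258 + -1.1982) = (4.5863, -1.4240)
End effector: (4.5863, -1.4240)

Answer: 4.5863 -1.4240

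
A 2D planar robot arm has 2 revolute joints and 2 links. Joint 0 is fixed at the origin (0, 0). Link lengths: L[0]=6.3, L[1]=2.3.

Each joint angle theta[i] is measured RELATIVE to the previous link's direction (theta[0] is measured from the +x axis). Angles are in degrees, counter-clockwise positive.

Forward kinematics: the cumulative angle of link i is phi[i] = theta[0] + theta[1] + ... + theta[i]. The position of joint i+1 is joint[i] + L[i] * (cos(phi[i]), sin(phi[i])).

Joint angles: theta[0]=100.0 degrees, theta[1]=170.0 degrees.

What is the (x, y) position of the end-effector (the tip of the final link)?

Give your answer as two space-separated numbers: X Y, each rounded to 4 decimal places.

joint[0] = (0.0000, 0.0000)  (base)
link 0: phi[0] = 100 = 100 deg
  cos(100 deg) = -0.1736, sin(100 deg) = 0.9848
  joint[1] = (0.0000, 0.0000) + 6.3 * (-0.1736, 0.9848) = (0.0000 + -1.0940, 0.0000 + 6.2043) = (-1.0940, 6.2043)
link 1: phi[1] = 100 + 170 = 270 deg
  cos(270 deg) = -0.0000, sin(270 deg) = -1.0000
  joint[2] = (-1.0940, 6.2043) + 2.3 * (-0.0000, -1.0000) = (-1.0940 + -0.0000, 6.2043 + -2.3000) = (-1.0940, 3.9043)
End effector: (-1.0940, 3.9043)

Answer: -1.0940 3.9043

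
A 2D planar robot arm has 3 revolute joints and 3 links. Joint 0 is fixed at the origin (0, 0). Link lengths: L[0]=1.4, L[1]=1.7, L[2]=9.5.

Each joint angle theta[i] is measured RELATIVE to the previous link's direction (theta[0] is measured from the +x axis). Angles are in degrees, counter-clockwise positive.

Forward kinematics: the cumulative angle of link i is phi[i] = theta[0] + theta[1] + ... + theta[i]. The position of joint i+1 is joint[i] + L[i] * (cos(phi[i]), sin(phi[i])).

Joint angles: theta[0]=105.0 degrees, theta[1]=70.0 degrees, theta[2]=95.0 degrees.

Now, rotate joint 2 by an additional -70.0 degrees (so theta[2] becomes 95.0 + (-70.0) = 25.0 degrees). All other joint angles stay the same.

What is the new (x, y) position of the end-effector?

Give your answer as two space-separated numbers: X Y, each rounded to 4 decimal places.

joint[0] = (0.0000, 0.0000)  (base)
link 0: phi[0] = 105 = 105 deg
  cos(105 deg) = -0.2588, sin(105 deg) = 0.9659
  joint[1] = (0.0000, 0.0000) + 1.4 * (-0.2588, 0.9659) = (0.0000 + -0.3623, 0.0000 + 1.3523) = (-0.3623, 1.3523)
link 1: phi[1] = 105 + 70 = 175 deg
  cos(175 deg) = -0.9962, sin(175 deg) = 0.0872
  joint[2] = (-0.3623, 1.3523) + 1.7 * (-0.9962, 0.0872) = (-0.3623 + -1.6935, 1.3523 + 0.1482) = (-2.0559, 1.5005)
link 2: phi[2] = 105 + 70 + 25 = 200 deg
  cos(200 deg) = -0.9397, sin(200 deg) = -0.3420
  joint[3] = (-2.0559, 1.5005) + 9.5 * (-0.9397, -0.3420) = (-2.0559 + -8.9271, 1.5005 + -3.2492) = (-10.9830, -1.7487)
End effector: (-10.9830, -1.7487)

Answer: -10.9830 -1.7487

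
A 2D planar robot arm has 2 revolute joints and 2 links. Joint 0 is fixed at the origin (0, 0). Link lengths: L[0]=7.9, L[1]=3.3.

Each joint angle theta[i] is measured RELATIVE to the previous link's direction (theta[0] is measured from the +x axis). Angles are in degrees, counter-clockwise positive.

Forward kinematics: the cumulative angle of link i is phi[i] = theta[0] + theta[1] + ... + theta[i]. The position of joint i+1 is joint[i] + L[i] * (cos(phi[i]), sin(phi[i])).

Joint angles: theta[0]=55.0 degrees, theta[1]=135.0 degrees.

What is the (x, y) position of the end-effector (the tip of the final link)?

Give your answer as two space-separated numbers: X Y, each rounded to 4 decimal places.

Answer: 1.2814 5.8983

Derivation:
joint[0] = (0.0000, 0.0000)  (base)
link 0: phi[0] = 55 = 55 deg
  cos(55 deg) = 0.5736, sin(55 deg) = 0.8192
  joint[1] = (0.0000, 0.0000) + 7.9 * (0.5736, 0.8192) = (0.0000 + 4.5313, 0.0000 + 6.4713) = (4.5313, 6.4713)
link 1: phi[1] = 55 + 135 = 190 deg
  cos(190 deg) = -0.9848, sin(190 deg) = -0.1736
  joint[2] = (4.5313, 6.4713) + 3.3 * (-0.9848, -0.1736) = (4.5313 + -3.2499, 6.4713 + -0.5730) = (1.2814, 5.8983)
End effector: (1.2814, 5.8983)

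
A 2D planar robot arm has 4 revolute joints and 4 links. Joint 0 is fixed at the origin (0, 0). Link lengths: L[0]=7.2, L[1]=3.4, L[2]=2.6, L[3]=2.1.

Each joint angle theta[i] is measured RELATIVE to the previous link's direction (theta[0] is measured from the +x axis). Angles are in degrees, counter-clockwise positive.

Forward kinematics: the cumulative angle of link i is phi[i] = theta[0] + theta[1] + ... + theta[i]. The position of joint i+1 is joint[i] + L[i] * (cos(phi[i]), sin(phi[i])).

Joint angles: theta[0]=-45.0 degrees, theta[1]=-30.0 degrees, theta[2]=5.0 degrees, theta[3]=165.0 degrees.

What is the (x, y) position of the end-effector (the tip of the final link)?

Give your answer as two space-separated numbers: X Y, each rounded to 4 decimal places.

joint[0] = (0.0000, 0.0000)  (base)
link 0: phi[0] = -45 = -45 deg
  cos(-45 deg) = 0.7071, sin(-45 deg) = -0.7071
  joint[1] = (0.0000, 0.0000) + 7.2 * (0.7071, -0.7071) = (0.0000 + 5.0912, 0.0000 + -5.0912) = (5.0912, -5.0912)
link 1: phi[1] = -45 + -30 = -75 deg
  cos(-75 deg) = 0.2588, sin(-75 deg) = -0.9659
  joint[2] = (5.0912, -5.0912) + 3.4 * (0.2588, -0.9659) = (5.0912 + 0.8800, -5.0912 + -3.2841) = (5.9712, -8.3753)
link 2: phi[2] = -45 + -30 + 5 = -70 deg
  cos(-70 deg) = 0.3420, sin(-70 deg) = -0.9397
  joint[3] = (5.9712, -8.3753) + 2.6 * (0.3420, -0.9397) = (5.9712 + 0.8893, -8.3753 + -2.4432) = (6.8604, -10.8185)
link 3: phi[3] = -45 + -30 + 5 + 165 = 95 deg
  cos(95 deg) = -0.0872, sin(95 deg) = 0.9962
  joint[4] = (6.8604, -10.8185) + 2.1 * (-0.0872, 0.9962) = (6.8604 + -0.1830, -10.8185 + 2.0920) = (6.6774, -8.7265)
End effector: (6.6774, -8.7265)

Answer: 6.6774 -8.7265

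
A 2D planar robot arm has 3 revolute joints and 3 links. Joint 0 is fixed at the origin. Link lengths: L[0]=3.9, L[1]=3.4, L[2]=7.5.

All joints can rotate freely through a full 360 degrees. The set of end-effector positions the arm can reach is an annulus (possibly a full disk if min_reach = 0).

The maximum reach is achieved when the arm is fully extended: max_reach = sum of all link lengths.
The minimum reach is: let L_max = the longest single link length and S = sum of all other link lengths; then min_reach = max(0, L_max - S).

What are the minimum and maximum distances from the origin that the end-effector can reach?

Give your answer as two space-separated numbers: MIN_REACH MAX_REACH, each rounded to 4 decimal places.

Answer: 0.2000 14.8000

Derivation:
Link lengths: [3.9, 3.4, 7.5]
max_reach = 3.9 + 3.4 + 7.5 = 14.8
L_max = max([3.9, 3.4, 7.5]) = 7.5
S (sum of others) = 14.8 - 7.5 = 7.3
min_reach = max(0, 7.5 - 7.3) = max(0, 0.2) = 0.2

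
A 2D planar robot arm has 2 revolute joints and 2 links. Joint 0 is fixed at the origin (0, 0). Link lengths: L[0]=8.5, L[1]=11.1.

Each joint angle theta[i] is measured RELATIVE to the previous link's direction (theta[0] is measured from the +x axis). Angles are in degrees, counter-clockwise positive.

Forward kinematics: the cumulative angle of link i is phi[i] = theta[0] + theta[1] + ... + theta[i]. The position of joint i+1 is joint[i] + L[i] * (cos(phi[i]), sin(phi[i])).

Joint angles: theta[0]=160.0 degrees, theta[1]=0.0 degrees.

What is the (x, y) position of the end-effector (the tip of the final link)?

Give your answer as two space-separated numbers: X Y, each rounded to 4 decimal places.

joint[0] = (0.0000, 0.0000)  (base)
link 0: phi[0] = 160 = 160 deg
  cos(160 deg) = -0.9397, sin(160 deg) = 0.3420
  joint[1] = (0.0000, 0.0000) + 8.5 * (-0.9397, 0.3420) = (0.0000 + -7.9874, 0.0000 + 2.9072) = (-7.9874, 2.9072)
link 1: phi[1] = 160 + 0 = 160 deg
  cos(160 deg) = -0.9397, sin(160 deg) = 0.3420
  joint[2] = (-7.9874, 2.9072) + 11.1 * (-0.9397, 0.3420) = (-7.9874 + -10.4306, 2.9072 + 3.7964) = (-18.4180, 6.7036)
End effector: (-18.4180, 6.7036)

Answer: -18.4180 6.7036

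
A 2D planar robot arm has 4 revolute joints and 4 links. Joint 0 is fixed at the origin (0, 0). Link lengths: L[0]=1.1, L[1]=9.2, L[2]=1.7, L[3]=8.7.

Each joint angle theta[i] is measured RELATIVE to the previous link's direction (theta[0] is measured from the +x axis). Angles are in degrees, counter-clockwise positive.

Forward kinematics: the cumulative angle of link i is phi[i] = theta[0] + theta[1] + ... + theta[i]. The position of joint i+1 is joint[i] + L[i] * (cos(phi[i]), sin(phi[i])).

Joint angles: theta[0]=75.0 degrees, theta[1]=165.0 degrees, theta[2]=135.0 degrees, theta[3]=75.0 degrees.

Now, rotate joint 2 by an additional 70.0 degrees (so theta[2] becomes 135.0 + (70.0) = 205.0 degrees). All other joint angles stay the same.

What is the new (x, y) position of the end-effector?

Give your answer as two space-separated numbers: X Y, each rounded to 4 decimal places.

Answer: -12.3425 -2.2358

Derivation:
joint[0] = (0.0000, 0.0000)  (base)
link 0: phi[0] = 75 = 75 deg
  cos(75 deg) = 0.2588, sin(75 deg) = 0.9659
  joint[1] = (0.0000, 0.0000) + 1.1 * (0.2588, 0.9659) = (0.0000 + 0.2847, 0.0000 + 1.0625) = (0.2847, 1.0625)
link 1: phi[1] = 75 + 165 = 240 deg
  cos(240 deg) = -0.5000, sin(240 deg) = -0.8660
  joint[2] = (0.2847, 1.0625) + 9.2 * (-0.5000, -0.8660) = (0.2847 + -4.6000, 1.0625 + -7.9674) = (-4.3153, -6.9049)
link 2: phi[2] = 75 + 165 + 205 = 445 deg
  cos(445 deg) = 0.0872, sin(445 deg) = 0.9962
  joint[3] = (-4.3153, -6.9049) + 1.7 * (0.0872, 0.9962) = (-4.3153 + 0.1482, -6.9049 + 1.6935) = (-4.1671, -5.2114)
link 3: phi[3] = 75 + 165 + 205 + 75 = 520 deg
  cos(520 deg) = -0.9397, sin(520 deg) = 0.3420
  joint[4] = (-4.1671, -5.2114) + 8.7 * (-0.9397, 0.3420) = (-4.1671 + -8.1753, -5.2114 + 2.9756) = (-12.3425, -2.2358)
End effector: (-12.3425, -2.2358)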